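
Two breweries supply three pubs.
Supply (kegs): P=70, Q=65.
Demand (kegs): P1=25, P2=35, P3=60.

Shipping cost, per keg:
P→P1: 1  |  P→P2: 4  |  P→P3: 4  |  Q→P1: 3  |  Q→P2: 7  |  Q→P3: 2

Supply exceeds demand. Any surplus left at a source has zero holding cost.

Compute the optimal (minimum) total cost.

285

Optimal allocation:
  P to P1: 25 × 1 = 25
  P to P2: 35 × 4 = 140
  Q to P3: 60 × 2 = 120
Total = 25 + 140 + 120 = 285.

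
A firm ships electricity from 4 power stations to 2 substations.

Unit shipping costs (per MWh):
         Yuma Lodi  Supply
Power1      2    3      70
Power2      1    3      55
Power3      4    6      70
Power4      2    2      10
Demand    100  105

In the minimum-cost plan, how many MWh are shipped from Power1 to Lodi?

70

The minimum-cost plan:
  Power1 to Lodi: 70 × 3 = 210
  Power2 to Yuma: 55 × 1 = 55
  Power3 to Yuma: 45 × 4 = 180
  Power3 to Lodi: 25 × 6 = 150
  Power4 to Lodi: 10 × 2 = 20
Total cost = 615.
So Power1→Lodi carries 70 MWh.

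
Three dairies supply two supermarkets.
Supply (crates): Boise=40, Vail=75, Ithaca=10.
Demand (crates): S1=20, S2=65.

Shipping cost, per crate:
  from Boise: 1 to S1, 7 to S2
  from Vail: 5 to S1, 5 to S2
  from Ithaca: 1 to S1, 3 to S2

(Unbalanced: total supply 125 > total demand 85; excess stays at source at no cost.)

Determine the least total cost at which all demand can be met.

325

Optimal allocation:
  Boise->S1: 20 × 1 = 20
  Vail->S2: 55 × 5 = 275
  Ithaca->S2: 10 × 3 = 30
Total = 20 + 275 + 30 = 325.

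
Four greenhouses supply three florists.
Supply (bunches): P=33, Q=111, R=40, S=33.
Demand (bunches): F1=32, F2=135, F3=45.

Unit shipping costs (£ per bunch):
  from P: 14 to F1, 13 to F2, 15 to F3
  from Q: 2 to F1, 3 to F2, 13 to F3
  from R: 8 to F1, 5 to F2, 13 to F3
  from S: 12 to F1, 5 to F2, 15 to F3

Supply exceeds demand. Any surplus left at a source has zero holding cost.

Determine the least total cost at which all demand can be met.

1222

Optimal allocation:
  P->F3: 28 × £15 = £420
  Q->F1: 32 × £2 = £64
  Q->F2: 79 × £3 = £237
  R->F2: 23 × £5 = £115
  R->F3: 17 × £13 = £221
  S->F2: 33 × £5 = £165
Total = 420 + 64 + 237 + 115 + 221 + 165 = £1222.
(Supply check: P ships 28; Q ships 111; R ships 40; S ships 33.)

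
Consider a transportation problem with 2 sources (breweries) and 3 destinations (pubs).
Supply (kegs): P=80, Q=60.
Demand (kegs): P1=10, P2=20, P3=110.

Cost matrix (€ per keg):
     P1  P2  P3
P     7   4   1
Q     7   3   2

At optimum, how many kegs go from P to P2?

Optimal shipments:
  P->P3: 80 × €1 = €80
  Q->P1: 10 × €7 = €70
  Q->P2: 20 × €3 = €60
  Q->P3: 30 × €2 = €60
Total cost = €270.
The route P→P2 is not used.

0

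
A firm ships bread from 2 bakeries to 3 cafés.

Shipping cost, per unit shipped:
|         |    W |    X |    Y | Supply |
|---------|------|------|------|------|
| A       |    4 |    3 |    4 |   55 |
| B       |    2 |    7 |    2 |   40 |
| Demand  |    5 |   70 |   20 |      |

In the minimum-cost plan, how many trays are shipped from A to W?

The minimum-cost plan:
  A→X: 55 trays
  B→W: 5 trays
  B→X: 15 trays
  B→Y: 20 trays
Total cost = 320.
The route A→W is not used.

0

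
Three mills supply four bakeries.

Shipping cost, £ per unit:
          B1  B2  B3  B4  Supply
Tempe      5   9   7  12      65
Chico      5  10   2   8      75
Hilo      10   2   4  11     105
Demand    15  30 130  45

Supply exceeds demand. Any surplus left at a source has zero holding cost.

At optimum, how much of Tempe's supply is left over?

25

An optimal plan:
  Tempe->B1: 15 sacks
  Tempe->B4: 25 sacks
  Chico->B3: 55 sacks
  Chico->B4: 20 sacks
  Hilo->B2: 30 sacks
  Hilo->B3: 75 sacks
Total cost = £1005.
Tempe ships 40 of its 65, leaving 25.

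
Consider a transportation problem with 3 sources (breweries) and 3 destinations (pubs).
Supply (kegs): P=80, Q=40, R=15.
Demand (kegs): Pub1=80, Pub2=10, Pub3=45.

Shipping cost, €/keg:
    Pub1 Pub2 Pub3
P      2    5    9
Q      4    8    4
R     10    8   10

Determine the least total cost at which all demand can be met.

450

An optimal shipping plan:
  P to Pub1: 80 kegs
  Q to Pub3: 40 kegs
  R to Pub2: 10 kegs
  R to Pub3: 5 kegs
Total cost = €450.
(Supply check: P ships 80; Q ships 40; R ships 15.)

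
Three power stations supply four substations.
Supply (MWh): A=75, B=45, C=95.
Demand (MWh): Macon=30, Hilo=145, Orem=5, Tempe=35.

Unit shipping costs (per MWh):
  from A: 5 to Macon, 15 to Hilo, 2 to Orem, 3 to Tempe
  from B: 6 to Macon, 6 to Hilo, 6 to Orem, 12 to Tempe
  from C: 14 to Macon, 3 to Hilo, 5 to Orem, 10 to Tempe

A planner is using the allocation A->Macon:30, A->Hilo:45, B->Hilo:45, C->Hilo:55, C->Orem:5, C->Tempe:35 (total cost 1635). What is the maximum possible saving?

740

Current plan cost = 30·5 + 45·15 + 45·6 + 55·3 + 5·5 + 35·10 = 1635.
Optimal plan:
  A–Macon: 30 × 5 = 150
  A–Hilo: 5 × 15 = 75
  A–Orem: 5 × 2 = 10
  A–Tempe: 35 × 3 = 105
  B–Hilo: 45 × 6 = 270
  C–Hilo: 95 × 3 = 285
Optimal cost = 895.
Saving = 1635 − 895 = 740.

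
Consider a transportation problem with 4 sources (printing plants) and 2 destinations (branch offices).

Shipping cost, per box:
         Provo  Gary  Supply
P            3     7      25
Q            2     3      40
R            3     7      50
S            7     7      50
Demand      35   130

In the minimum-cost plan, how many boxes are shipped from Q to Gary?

The minimum-cost plan:
  P–Gary: 25 × 7 = 175
  Q–Gary: 40 × 3 = 120
  R–Provo: 35 × 3 = 105
  R–Gary: 15 × 7 = 105
  S–Gary: 50 × 7 = 350
Total cost = 855.
So Q→Gary carries 40 boxes.

40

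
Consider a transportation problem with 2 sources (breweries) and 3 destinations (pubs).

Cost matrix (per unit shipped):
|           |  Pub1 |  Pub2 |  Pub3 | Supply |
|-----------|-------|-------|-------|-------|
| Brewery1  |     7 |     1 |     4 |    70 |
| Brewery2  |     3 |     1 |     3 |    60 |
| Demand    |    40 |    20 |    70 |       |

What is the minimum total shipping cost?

One minimum-cost allocation:
  Brewery1 to Pub2: 20 × 1 = 20
  Brewery1 to Pub3: 50 × 4 = 200
  Brewery2 to Pub1: 40 × 3 = 120
  Brewery2 to Pub3: 20 × 3 = 60
Total = 20 + 200 + 120 + 60 = 400.
(Supply check: Brewery1 ships 70; Brewery2 ships 60.)

400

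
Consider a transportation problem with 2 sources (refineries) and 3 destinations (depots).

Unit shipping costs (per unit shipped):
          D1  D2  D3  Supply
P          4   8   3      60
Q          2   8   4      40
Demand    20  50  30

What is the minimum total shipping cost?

530

An optimal shipping plan:
  P->D2: 30 × 8 = 240
  P->D3: 30 × 3 = 90
  Q->D1: 20 × 2 = 40
  Q->D2: 20 × 8 = 160
Total = 240 + 90 + 40 + 160 = 530.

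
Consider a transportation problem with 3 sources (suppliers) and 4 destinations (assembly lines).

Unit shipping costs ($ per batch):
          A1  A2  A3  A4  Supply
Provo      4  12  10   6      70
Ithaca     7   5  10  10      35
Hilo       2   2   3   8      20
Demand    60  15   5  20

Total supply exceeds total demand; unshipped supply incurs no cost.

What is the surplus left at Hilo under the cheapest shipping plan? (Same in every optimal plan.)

Minimum-cost shipments:
  Provo to A1: 50 × $4 = $200
  Provo to A4: 20 × $6 = $120
  Ithaca to A2: 10 × $5 = $50
  Hilo to A1: 10 × $2 = $20
  Hilo to A2: 5 × $2 = $10
  Hilo to A3: 5 × $3 = $15
Total cost = $415.
Hilo ships 20 of its 20, leaving 0.

0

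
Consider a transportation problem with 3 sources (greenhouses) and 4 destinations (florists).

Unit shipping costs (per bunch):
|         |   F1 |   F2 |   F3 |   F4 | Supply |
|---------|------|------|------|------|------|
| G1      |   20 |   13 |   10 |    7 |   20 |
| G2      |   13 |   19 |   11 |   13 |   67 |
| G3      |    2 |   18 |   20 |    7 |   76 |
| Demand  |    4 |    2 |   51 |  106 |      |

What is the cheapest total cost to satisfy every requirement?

An optimal shipping plan:
  G1–F2: 2 × 13 = 26
  G1–F4: 18 × 7 = 126
  G2–F3: 51 × 11 = 561
  G2–F4: 16 × 13 = 208
  G3–F1: 4 × 2 = 8
  G3–F4: 72 × 7 = 504
Total = 26 + 126 + 561 + 208 + 8 + 504 = 1433.

1433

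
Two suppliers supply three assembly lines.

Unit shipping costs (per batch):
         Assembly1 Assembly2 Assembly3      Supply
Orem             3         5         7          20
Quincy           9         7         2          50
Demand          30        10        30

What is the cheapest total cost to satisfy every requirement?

An optimal shipping plan:
  Orem→Assembly1: 20 batches
  Quincy→Assembly1: 10 batches
  Quincy→Assembly2: 10 batches
  Quincy→Assembly3: 30 batches
Total cost = 280.

280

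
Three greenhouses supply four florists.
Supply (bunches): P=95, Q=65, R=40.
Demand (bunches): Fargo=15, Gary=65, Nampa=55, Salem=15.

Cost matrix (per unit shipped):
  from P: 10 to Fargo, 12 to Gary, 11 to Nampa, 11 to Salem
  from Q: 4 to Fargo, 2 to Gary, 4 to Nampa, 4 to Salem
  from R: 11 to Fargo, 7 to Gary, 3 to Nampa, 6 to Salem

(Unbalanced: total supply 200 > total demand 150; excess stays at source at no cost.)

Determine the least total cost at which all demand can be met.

730

A cheapest plan:
  P to Fargo: 15 × 10 = 150
  P to Nampa: 15 × 11 = 165
  P to Salem: 15 × 11 = 165
  Q to Gary: 65 × 2 = 130
  R to Nampa: 40 × 3 = 120
Total = 150 + 165 + 165 + 130 + 120 = 730.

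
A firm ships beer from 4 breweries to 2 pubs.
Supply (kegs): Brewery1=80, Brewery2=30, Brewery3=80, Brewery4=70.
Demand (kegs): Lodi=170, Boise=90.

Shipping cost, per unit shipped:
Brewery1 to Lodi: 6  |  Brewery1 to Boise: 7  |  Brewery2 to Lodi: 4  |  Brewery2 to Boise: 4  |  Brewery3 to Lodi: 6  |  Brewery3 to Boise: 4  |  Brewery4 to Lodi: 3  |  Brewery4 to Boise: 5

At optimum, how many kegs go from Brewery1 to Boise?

The minimum-cost plan:
  Brewery1->Lodi: 80 × 6 = 480
  Brewery2->Lodi: 20 × 4 = 80
  Brewery2->Boise: 10 × 4 = 40
  Brewery3->Boise: 80 × 4 = 320
  Brewery4->Lodi: 70 × 3 = 210
Total cost = 1130.
The route Brewery1→Boise is not used.

0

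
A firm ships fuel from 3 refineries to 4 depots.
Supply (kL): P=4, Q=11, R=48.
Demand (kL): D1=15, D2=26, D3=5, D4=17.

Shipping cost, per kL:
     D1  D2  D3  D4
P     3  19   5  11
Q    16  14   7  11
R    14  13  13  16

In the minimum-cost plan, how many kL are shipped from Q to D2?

0

Optimal shipments:
  P→D1: 4 × 3 = 12
  Q→D3: 5 × 7 = 35
  Q→D4: 6 × 11 = 66
  R→D1: 11 × 14 = 154
  R→D2: 26 × 13 = 338
  R→D4: 11 × 16 = 176
Total cost = 781.
The route Q→D2 is not used.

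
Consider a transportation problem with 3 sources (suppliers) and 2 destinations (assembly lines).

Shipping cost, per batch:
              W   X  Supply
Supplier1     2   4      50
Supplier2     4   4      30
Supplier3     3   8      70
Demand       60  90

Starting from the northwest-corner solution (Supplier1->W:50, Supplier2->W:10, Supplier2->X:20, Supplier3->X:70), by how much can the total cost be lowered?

Current plan cost = 50·2 + 10·4 + 20·4 + 70·8 = 780.
Optimal plan:
  Supplier1–X: 50 × 4 = 200
  Supplier2–X: 30 × 4 = 120
  Supplier3–W: 60 × 3 = 180
  Supplier3–X: 10 × 8 = 80
Optimal cost = 580.
Saving = 780 − 580 = 200.

200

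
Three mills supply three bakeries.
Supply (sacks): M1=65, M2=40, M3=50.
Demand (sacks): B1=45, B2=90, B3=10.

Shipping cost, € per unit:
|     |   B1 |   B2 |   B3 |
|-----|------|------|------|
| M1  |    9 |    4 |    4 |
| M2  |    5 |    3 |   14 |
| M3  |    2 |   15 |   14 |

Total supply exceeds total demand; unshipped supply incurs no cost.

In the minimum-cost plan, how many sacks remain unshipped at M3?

5

An optimal plan:
  M1→B2: 50 sacks
  M1→B3: 10 sacks
  M2→B2: 40 sacks
  M3→B1: 45 sacks
Total cost = €450.
M3 ships 45 of its 50, leaving 5.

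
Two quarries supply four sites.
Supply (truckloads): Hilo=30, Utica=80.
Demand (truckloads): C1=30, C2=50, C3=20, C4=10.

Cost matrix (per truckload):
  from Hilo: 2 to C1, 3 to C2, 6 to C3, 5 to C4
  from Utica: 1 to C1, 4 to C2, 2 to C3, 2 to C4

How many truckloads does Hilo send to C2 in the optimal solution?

Optimal shipments:
  Hilo→C2: 30 × 3 = 90
  Utica→C1: 30 × 1 = 30
  Utica→C2: 20 × 4 = 80
  Utica→C3: 20 × 2 = 40
  Utica→C4: 10 × 2 = 20
Total cost = 260.
So Hilo→C2 carries 30 truckloads.

30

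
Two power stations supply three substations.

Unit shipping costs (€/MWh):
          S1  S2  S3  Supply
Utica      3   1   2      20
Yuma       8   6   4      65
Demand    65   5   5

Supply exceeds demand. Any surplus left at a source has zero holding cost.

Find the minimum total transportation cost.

470

An optimal shipping plan:
  Utica→S1: 15 × €3 = €45
  Utica→S2: 5 × €1 = €5
  Yuma→S1: 50 × €8 = €400
  Yuma→S3: 5 × €4 = €20
Total = 45 + 5 + 400 + 20 = €470.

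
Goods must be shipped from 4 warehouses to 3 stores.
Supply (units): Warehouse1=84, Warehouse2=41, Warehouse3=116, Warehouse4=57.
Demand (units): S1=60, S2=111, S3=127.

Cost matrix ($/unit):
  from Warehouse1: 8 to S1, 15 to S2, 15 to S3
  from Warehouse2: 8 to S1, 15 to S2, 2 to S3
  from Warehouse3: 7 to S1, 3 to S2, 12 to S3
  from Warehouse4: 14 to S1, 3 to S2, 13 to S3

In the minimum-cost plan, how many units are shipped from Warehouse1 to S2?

0

Solving gives:
  Warehouse1 to S1: 60 units
  Warehouse1 to S3: 24 units
  Warehouse2 to S3: 41 units
  Warehouse3 to S2: 54 units
  Warehouse3 to S3: 62 units
  Warehouse4 to S2: 57 units
Total cost = $1999.
The route Warehouse1→S2 is not used.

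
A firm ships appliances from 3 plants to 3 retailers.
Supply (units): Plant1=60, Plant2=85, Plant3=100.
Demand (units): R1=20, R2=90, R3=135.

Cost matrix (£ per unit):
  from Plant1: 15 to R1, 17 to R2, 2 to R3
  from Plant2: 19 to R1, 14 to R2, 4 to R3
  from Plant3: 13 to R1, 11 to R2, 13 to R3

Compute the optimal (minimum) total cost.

1700

Optimal allocation:
  Plant1->R3: 60 × £2 = £120
  Plant2->R2: 10 × £14 = £140
  Plant2->R3: 75 × £4 = £300
  Plant3->R1: 20 × £13 = £260
  Plant3->R2: 80 × £11 = £880
Total = 120 + 140 + 300 + 260 + 880 = £1700.
(Supply check: Plant1 ships 60; Plant2 ships 85; Plant3 ships 100.)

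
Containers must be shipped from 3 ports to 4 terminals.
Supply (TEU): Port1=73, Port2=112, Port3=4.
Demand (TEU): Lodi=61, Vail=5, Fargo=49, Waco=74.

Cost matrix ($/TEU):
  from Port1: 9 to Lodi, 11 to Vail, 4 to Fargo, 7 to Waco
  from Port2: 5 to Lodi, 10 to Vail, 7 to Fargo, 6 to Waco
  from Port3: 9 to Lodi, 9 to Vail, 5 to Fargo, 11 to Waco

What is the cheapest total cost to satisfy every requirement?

Optimal allocation:
  Port1 to Vail: 1 × $11 = $11
  Port1 to Fargo: 49 × $4 = $196
  Port1 to Waco: 23 × $7 = $161
  Port2 to Lodi: 61 × $5 = $305
  Port2 to Waco: 51 × $6 = $306
  Port3 to Vail: 4 × $9 = $36
Total = 11 + 196 + 161 + 305 + 306 + 36 = $1015.
(Supply check: Port1 ships 73; Port2 ships 112; Port3 ships 4.)

1015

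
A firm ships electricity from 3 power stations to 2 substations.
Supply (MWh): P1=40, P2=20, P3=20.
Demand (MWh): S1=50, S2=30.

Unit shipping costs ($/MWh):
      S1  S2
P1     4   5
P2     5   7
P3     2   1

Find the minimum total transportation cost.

290

A cheapest plan:
  P1–S1: 30 × $4 = $120
  P1–S2: 10 × $5 = $50
  P2–S1: 20 × $5 = $100
  P3–S2: 20 × $1 = $20
Total = 120 + 50 + 100 + 20 = $290.
(Supply check: P1 ships 40; P2 ships 20; P3 ships 20.)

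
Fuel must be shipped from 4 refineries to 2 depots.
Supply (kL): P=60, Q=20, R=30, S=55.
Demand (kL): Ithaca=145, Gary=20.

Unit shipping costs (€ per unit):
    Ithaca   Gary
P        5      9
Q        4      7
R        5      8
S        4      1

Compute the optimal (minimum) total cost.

690

An optimal shipping plan:
  P→Ithaca: 60 kL
  Q→Ithaca: 20 kL
  R→Ithaca: 30 kL
  S→Ithaca: 35 kL
  S→Gary: 20 kL
Total cost = €690.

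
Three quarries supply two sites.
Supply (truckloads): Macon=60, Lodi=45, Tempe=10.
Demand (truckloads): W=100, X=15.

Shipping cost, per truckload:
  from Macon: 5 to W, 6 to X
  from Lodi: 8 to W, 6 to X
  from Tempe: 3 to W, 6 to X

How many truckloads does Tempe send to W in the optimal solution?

Solving gives:
  Macon–W: 60 × 5 = 300
  Lodi–W: 30 × 8 = 240
  Lodi–X: 15 × 6 = 90
  Tempe–W: 10 × 3 = 30
Total cost = 660.
So Tempe→W carries 10 truckloads.

10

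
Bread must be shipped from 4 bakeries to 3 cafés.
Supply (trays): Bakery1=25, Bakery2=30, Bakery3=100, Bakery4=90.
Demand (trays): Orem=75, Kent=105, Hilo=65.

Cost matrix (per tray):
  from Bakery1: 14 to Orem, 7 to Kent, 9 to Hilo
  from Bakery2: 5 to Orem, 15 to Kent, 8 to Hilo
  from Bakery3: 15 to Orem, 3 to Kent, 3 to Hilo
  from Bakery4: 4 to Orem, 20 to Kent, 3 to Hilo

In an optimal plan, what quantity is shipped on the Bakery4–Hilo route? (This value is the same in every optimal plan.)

Solving gives:
  Bakery1–Kent: 25 trays
  Bakery2–Orem: 30 trays
  Bakery3–Kent: 80 trays
  Bakery3–Hilo: 20 trays
  Bakery4–Orem: 45 trays
  Bakery4–Hilo: 45 trays
Total cost = 940.
So Bakery4→Hilo carries 45 trays.

45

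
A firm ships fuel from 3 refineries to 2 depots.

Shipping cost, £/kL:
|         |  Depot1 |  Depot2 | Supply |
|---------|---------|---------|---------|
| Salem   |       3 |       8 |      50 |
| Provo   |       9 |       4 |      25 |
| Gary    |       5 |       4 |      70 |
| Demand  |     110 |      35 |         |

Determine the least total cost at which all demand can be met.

590

One minimum-cost allocation:
  Salem to Depot1: 50 × £3 = £150
  Provo to Depot2: 25 × £4 = £100
  Gary to Depot1: 60 × £5 = £300
  Gary to Depot2: 10 × £4 = £40
Total = 150 + 100 + 300 + 40 = £590.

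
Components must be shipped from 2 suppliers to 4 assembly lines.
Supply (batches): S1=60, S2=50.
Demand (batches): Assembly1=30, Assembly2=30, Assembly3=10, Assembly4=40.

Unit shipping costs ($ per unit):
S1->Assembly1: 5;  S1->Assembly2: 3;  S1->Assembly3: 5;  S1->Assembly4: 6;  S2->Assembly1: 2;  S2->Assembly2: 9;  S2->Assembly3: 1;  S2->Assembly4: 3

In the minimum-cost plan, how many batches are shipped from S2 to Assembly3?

10

Optimal shipments:
  S1–Assembly1: 30 × $5 = $150
  S1–Assembly2: 30 × $3 = $90
  S2–Assembly3: 10 × $1 = $10
  S2–Assembly4: 40 × $3 = $120
Total cost = $370.
So S2→Assembly3 carries 10 batches.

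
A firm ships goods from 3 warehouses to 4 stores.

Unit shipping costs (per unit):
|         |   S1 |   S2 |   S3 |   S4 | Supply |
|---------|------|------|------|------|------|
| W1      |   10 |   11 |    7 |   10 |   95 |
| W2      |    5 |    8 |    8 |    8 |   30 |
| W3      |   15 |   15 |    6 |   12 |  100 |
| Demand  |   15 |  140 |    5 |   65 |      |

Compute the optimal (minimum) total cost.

2500

A cheapest plan:
  W1→S2: 95 × 11 = 1045
  W2→S1: 15 × 5 = 75
  W2→S2: 15 × 8 = 120
  W3→S2: 30 × 15 = 450
  W3→S3: 5 × 6 = 30
  W3→S4: 65 × 12 = 780
Total = 1045 + 75 + 120 + 450 + 30 + 780 = 2500.
(Supply check: W1 ships 95; W2 ships 30; W3 ships 100.)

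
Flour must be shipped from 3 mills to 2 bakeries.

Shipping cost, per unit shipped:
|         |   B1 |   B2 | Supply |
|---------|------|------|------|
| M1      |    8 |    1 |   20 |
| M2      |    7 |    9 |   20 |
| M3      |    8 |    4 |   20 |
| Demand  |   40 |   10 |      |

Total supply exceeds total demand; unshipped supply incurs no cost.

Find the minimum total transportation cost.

An optimal shipping plan:
  M1→B2: 10 × 1 = 10
  M2→B1: 20 × 7 = 140
  M3→B1: 20 × 8 = 160
Total = 10 + 140 + 160 = 310.
(Supply check: M1 ships 10; M2 ships 20; M3 ships 20.)

310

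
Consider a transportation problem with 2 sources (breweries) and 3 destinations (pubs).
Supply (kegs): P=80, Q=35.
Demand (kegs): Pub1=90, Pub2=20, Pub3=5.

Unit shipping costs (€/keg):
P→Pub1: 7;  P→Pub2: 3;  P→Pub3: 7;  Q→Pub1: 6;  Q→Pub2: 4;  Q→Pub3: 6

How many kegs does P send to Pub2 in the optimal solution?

Solving gives:
  P–Pub1: 55 × €7 = €385
  P–Pub2: 20 × €3 = €60
  P–Pub3: 5 × €7 = €35
  Q–Pub1: 35 × €6 = €210
Total cost = €690.
So P→Pub2 carries 20 kegs.

20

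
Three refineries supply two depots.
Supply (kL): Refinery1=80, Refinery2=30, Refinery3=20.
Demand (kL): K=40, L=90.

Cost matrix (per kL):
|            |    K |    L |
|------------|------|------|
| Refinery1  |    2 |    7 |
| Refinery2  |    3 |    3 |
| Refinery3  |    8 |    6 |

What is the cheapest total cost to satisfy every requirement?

570

Optimal allocation:
  Refinery1->K: 40 × 2 = 80
  Refinery1->L: 40 × 7 = 280
  Refinery2->L: 30 × 3 = 90
  Refinery3->L: 20 × 6 = 120
Total = 80 + 280 + 90 + 120 = 570.
(Supply check: Refinery1 ships 80; Refinery2 ships 30; Refinery3 ships 20.)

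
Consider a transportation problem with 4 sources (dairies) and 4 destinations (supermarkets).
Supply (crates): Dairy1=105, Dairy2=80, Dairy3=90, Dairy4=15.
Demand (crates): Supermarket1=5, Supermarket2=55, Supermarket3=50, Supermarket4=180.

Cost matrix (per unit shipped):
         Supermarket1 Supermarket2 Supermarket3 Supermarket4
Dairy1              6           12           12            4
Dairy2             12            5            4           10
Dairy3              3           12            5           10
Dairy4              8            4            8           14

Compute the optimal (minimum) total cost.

1655

A cheapest plan:
  Dairy1->Supermarket4: 105 crates
  Dairy2->Supermarket2: 40 crates
  Dairy2->Supermarket3: 40 crates
  Dairy3->Supermarket1: 5 crates
  Dairy3->Supermarket3: 10 crates
  Dairy3->Supermarket4: 75 crates
  Dairy4->Supermarket2: 15 crates
Total cost = 1655.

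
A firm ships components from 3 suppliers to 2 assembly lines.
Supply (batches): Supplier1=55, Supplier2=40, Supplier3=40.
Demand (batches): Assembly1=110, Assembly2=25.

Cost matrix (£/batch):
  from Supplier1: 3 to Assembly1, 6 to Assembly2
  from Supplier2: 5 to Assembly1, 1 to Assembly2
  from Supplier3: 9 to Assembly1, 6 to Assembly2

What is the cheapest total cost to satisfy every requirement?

Optimal allocation:
  Supplier1→Assembly1: 55 × £3 = £165
  Supplier2→Assembly1: 15 × £5 = £75
  Supplier2→Assembly2: 25 × £1 = £25
  Supplier3→Assembly1: 40 × £9 = £360
Total = 165 + 75 + 25 + 360 = £625.
(Supply check: Supplier1 ships 55; Supplier2 ships 40; Supplier3 ships 40.)

625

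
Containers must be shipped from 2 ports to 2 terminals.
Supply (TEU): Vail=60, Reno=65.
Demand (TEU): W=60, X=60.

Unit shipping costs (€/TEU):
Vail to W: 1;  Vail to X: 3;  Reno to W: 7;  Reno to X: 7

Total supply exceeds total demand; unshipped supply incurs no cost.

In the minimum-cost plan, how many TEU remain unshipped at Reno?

5

Minimum-cost shipments:
  Vail–W: 60 TEU
  Reno–X: 60 TEU
Total cost = €480.
Reno ships 60 of its 65, leaving 5.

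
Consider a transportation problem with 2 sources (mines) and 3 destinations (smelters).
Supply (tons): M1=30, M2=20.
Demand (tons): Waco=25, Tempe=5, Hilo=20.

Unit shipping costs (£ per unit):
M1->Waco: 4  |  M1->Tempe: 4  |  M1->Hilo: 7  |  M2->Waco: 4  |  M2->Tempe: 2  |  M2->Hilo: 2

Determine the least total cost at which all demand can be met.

160

A cheapest plan:
  M1 to Waco: 25 × £4 = £100
  M1 to Tempe: 5 × £4 = £20
  M2 to Hilo: 20 × £2 = £40
Total = 100 + 20 + 40 = £160.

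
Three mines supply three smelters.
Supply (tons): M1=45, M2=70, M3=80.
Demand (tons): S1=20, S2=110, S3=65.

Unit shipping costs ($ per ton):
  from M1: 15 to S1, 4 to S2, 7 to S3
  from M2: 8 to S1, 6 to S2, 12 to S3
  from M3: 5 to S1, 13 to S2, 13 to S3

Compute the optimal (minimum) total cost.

1495

One minimum-cost allocation:
  M1 to S2: 40 × $4 = $160
  M1 to S3: 5 × $7 = $35
  M2 to S2: 70 × $6 = $420
  M3 to S1: 20 × $5 = $100
  M3 to S3: 60 × $13 = $780
Total = 160 + 35 + 420 + 100 + 780 = $1495.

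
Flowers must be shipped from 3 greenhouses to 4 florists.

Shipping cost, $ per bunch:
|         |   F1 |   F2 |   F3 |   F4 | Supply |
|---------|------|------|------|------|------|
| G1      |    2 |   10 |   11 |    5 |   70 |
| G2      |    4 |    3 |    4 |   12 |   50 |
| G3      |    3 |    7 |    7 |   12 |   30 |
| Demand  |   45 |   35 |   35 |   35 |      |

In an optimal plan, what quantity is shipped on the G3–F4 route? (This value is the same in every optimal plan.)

The minimum-cost plan:
  G1→F1: 35 × $2 = $70
  G1→F4: 35 × $5 = $175
  G2→F2: 35 × $3 = $105
  G2→F3: 15 × $4 = $60
  G3→F1: 10 × $3 = $30
  G3→F3: 20 × $7 = $140
Total cost = $580.
The route G3→F4 is not used.

0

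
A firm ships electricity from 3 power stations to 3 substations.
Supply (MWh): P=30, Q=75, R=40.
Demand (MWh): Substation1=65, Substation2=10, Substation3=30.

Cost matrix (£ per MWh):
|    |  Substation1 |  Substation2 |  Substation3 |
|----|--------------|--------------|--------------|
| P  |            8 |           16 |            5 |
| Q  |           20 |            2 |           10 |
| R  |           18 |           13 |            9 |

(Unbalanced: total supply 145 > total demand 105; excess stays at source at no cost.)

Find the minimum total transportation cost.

One minimum-cost allocation:
  P–Substation1: 30 × £8 = £240
  Q–Substation2: 10 × £2 = £20
  Q–Substation3: 25 × £10 = £250
  R–Substation1: 35 × £18 = £630
  R–Substation3: 5 × £9 = £45
Total = 240 + 20 + 250 + 630 + 45 = £1185.

1185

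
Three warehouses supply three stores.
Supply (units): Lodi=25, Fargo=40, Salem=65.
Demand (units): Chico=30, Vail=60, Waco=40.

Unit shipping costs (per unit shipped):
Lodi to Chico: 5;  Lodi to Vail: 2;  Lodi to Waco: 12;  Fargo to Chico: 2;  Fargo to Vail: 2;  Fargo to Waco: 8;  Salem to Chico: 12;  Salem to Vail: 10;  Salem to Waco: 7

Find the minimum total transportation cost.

660

An optimal shipping plan:
  Lodi→Vail: 25 × 2 = 50
  Fargo→Chico: 30 × 2 = 60
  Fargo→Vail: 10 × 2 = 20
  Salem→Vail: 25 × 10 = 250
  Salem→Waco: 40 × 7 = 280
Total = 50 + 60 + 20 + 250 + 280 = 660.
(Supply check: Lodi ships 25; Fargo ships 40; Salem ships 65.)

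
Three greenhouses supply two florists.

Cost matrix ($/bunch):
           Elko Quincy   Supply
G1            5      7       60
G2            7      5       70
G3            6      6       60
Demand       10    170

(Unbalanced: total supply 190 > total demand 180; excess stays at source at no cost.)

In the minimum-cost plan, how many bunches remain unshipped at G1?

10

Minimum-cost shipments:
  G1->Elko: 10 × $5 = $50
  G1->Quincy: 40 × $7 = $280
  G2->Quincy: 70 × $5 = $350
  G3->Quincy: 60 × $6 = $360
Total cost = $1040.
G1 ships 50 of its 60, leaving 10.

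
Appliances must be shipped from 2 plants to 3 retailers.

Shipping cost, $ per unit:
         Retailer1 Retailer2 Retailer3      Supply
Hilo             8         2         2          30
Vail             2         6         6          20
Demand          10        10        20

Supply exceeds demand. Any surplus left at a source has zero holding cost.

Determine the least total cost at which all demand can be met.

Optimal allocation:
  Hilo→Retailer2: 10 × $2 = $20
  Hilo→Retailer3: 20 × $2 = $40
  Vail→Retailer1: 10 × $2 = $20
Total = 20 + 40 + 20 = $80.

80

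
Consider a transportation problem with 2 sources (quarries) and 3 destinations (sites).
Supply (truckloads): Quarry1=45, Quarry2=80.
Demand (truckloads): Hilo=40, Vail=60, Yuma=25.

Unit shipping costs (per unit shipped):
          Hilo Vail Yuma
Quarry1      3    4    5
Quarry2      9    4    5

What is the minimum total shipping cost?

Optimal allocation:
  Quarry1–Hilo: 40 × 3 = 120
  Quarry1–Vail: 5 × 4 = 20
  Quarry2–Vail: 55 × 4 = 220
  Quarry2–Yuma: 25 × 5 = 125
Total = 120 + 20 + 220 + 125 = 485.
(Supply check: Quarry1 ships 45; Quarry2 ships 80.)

485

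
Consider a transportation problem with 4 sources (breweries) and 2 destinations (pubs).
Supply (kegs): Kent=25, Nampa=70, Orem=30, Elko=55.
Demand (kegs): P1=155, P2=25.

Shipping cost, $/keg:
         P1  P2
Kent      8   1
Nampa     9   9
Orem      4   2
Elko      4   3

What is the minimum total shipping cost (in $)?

995

An optimal shipping plan:
  Kent to P2: 25 × $1 = $25
  Nampa to P1: 70 × $9 = $630
  Orem to P1: 30 × $4 = $120
  Elko to P1: 55 × $4 = $220
Total = 25 + 630 + 120 + 220 = $995.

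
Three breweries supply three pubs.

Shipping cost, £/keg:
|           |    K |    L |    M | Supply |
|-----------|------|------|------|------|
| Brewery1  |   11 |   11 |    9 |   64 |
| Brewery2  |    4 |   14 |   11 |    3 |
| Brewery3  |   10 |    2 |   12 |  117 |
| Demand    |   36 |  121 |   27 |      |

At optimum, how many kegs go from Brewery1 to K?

33

Solving gives:
  Brewery1 to K: 33 × £11 = £363
  Brewery1 to L: 4 × £11 = £44
  Brewery1 to M: 27 × £9 = £243
  Brewery2 to K: 3 × £4 = £12
  Brewery3 to L: 117 × £2 = £234
Total cost = £896.
So Brewery1→K carries 33 kegs.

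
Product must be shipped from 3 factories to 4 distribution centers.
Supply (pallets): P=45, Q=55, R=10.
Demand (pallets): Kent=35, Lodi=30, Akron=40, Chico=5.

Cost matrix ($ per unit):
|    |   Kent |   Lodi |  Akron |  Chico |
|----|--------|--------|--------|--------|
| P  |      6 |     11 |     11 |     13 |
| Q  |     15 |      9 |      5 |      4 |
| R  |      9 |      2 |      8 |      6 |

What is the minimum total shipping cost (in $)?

An optimal shipping plan:
  P–Kent: 35 × $6 = $210
  P–Lodi: 10 × $11 = $110
  Q–Lodi: 10 × $9 = $90
  Q–Akron: 40 × $5 = $200
  Q–Chico: 5 × $4 = $20
  R–Lodi: 10 × $2 = $20
Total = 210 + 110 + 90 + 200 + 20 + 20 = $650.

650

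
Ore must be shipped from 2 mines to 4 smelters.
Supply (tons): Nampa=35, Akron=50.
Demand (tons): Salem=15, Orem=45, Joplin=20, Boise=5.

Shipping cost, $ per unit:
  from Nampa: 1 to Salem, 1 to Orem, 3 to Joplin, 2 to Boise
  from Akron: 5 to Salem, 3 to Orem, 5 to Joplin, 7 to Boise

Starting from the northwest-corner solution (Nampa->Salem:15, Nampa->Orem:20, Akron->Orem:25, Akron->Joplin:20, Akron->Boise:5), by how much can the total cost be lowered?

15

Current plan cost = 15·1 + 20·1 + 25·3 + 20·5 + 5·7 = $245.
Optimal plan:
  Nampa to Salem: 15 tons
  Nampa to Orem: 15 tons
  Nampa to Boise: 5 tons
  Akron to Orem: 30 tons
  Akron to Joplin: 20 tons
Optimal cost = $230.
Saving = 245 − 230 = $15.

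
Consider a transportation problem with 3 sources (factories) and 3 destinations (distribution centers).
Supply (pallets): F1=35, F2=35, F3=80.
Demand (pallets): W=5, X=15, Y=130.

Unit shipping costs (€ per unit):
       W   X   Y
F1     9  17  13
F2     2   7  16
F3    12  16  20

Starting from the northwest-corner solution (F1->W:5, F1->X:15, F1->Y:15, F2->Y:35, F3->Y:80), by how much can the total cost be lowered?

245

Current plan cost = 5·9 + 15·17 + 15·13 + 35·16 + 80·20 = €2655.
Optimal plan:
  F1–Y: 35 pallets
  F2–W: 5 pallets
  F2–X: 15 pallets
  F2–Y: 15 pallets
  F3–Y: 80 pallets
Optimal cost = €2410.
Saving = 2655 − 2410 = €245.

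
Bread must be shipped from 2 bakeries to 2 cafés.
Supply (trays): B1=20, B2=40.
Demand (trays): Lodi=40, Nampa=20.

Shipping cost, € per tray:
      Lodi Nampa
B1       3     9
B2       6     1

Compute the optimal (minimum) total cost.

200

One minimum-cost allocation:
  B1–Lodi: 20 trays
  B2–Lodi: 20 trays
  B2–Nampa: 20 trays
Total cost = €200.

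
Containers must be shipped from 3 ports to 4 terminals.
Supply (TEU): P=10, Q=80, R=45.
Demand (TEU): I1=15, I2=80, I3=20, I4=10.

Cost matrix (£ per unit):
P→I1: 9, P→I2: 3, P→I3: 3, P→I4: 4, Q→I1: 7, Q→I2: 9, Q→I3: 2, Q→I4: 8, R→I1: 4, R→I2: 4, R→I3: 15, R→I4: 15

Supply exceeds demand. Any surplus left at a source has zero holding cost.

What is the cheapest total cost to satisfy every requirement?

660

A cheapest plan:
  P to I2: 10 × £3 = £30
  Q to I1: 15 × £7 = £105
  Q to I2: 25 × £9 = £225
  Q to I3: 20 × £2 = £40
  Q to I4: 10 × £8 = £80
  R to I2: 45 × £4 = £180
Total = 30 + 105 + 225 + 40 + 80 + 180 = £660.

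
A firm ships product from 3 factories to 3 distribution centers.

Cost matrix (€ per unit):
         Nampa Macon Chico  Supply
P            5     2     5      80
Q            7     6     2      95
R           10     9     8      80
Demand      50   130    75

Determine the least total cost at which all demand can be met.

1200

An optimal shipping plan:
  P→Macon: 80 × €2 = €160
  Q→Macon: 20 × €6 = €120
  Q→Chico: 75 × €2 = €150
  R→Nampa: 50 × €10 = €500
  R→Macon: 30 × €9 = €270
Total = 160 + 120 + 150 + 500 + 270 = €1200.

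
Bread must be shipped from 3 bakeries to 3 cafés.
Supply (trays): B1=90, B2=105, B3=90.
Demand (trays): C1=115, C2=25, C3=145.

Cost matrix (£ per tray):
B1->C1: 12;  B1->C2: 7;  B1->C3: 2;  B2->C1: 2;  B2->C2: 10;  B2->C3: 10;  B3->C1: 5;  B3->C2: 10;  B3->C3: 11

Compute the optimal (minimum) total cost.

1295

One minimum-cost allocation:
  B1→C3: 90 trays
  B2→C1: 105 trays
  B3→C1: 10 trays
  B3→C2: 25 trays
  B3→C3: 55 trays
Total cost = £1295.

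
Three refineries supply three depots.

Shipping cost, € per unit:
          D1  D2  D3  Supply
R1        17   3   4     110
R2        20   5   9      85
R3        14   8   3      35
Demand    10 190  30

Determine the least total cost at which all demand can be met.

A cheapest plan:
  R1 to D2: 105 kL
  R1 to D3: 5 kL
  R2 to D2: 85 kL
  R3 to D1: 10 kL
  R3 to D3: 25 kL
Total cost = €975.
(Supply check: R1 ships 110; R2 ships 85; R3 ships 35.)

975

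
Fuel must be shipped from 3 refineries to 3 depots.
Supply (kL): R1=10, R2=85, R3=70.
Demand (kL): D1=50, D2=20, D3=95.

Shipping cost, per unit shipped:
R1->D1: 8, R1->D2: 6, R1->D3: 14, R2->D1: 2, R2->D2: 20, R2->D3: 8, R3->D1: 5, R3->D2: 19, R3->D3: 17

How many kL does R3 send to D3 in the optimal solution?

10

Solving gives:
  R1–D2: 10 × 6 = 60
  R2–D3: 85 × 8 = 680
  R3–D1: 50 × 5 = 250
  R3–D2: 10 × 19 = 190
  R3–D3: 10 × 17 = 170
Total cost = 1350.
So R3→D3 carries 10 kL.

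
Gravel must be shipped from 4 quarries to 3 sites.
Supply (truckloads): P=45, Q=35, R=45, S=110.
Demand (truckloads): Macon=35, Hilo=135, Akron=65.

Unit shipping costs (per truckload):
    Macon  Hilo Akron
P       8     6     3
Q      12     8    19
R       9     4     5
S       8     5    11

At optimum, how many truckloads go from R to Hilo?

Solving gives:
  P–Akron: 45 × 3 = 135
  Q–Hilo: 35 × 8 = 280
  R–Hilo: 25 × 4 = 100
  R–Akron: 20 × 5 = 100
  S–Macon: 35 × 8 = 280
  S–Hilo: 75 × 5 = 375
Total cost = 1270.
So R→Hilo carries 25 truckloads.

25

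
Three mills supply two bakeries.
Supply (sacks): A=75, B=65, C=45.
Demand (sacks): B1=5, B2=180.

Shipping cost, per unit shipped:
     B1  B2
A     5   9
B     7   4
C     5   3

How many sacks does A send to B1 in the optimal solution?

The minimum-cost plan:
  A to B1: 5 × 5 = 25
  A to B2: 70 × 9 = 630
  B to B2: 65 × 4 = 260
  C to B2: 45 × 3 = 135
Total cost = 1050.
So A→B1 carries 5 sacks.

5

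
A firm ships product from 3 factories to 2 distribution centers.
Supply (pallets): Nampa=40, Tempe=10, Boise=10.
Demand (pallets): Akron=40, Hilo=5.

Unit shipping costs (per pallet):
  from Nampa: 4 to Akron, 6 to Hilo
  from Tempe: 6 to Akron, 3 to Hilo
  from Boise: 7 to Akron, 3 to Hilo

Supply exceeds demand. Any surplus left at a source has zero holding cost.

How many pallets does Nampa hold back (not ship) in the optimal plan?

0

Minimum-cost shipments:
  Nampa→Akron: 40 × 4 = 160
  Boise→Hilo: 5 × 3 = 15
Total cost = 175.
Nampa ships 40 of its 40, leaving 0.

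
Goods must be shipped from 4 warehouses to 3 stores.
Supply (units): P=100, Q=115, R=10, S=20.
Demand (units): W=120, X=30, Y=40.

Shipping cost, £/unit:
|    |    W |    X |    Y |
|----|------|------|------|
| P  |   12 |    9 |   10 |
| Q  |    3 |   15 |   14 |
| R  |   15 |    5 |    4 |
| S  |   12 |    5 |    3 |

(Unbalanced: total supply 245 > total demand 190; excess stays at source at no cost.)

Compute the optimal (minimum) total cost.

875

Optimal allocation:
  P to W: 5 units
  P to X: 30 units
  P to Y: 10 units
  Q to W: 115 units
  R to Y: 10 units
  S to Y: 20 units
Total cost = £875.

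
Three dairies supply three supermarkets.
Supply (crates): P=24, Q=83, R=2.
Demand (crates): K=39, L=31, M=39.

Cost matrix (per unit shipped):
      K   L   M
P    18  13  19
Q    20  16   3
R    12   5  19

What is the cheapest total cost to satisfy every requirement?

An optimal shipping plan:
  P to L: 24 × 13 = 312
  Q to K: 39 × 20 = 780
  Q to L: 5 × 16 = 80
  Q to M: 39 × 3 = 117
  R to L: 2 × 5 = 10
Total = 312 + 780 + 80 + 117 + 10 = 1299.
(Supply check: P ships 24; Q ships 83; R ships 2.)

1299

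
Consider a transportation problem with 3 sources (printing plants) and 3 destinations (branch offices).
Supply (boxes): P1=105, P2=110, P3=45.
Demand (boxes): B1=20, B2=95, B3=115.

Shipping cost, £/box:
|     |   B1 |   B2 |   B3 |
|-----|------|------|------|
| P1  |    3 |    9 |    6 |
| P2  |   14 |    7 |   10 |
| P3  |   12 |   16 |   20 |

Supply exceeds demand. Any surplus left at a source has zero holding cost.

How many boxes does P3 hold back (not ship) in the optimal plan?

30

Minimum-cost shipments:
  P1–B1: 5 × £3 = £15
  P1–B3: 100 × £6 = £600
  P2–B2: 95 × £7 = £665
  P2–B3: 15 × £10 = £150
  P3–B1: 15 × £12 = £180
Total cost = £1610.
P3 ships 15 of its 45, leaving 30.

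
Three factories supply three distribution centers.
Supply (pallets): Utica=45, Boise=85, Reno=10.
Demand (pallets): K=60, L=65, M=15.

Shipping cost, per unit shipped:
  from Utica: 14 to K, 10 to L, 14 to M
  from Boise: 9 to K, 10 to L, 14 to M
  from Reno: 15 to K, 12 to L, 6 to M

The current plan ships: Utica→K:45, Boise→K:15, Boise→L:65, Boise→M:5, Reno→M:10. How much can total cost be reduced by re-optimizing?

Current plan cost = 45·14 + 15·9 + 65·10 + 5·14 + 10·6 = 1545.
Optimal plan:
  Utica to L: 40 × 10 = 400
  Utica to M: 5 × 14 = 70
  Boise to K: 60 × 9 = 540
  Boise to L: 25 × 10 = 250
  Reno to M: 10 × 6 = 60
Optimal cost = 1320.
Saving = 1545 − 1320 = 225.

225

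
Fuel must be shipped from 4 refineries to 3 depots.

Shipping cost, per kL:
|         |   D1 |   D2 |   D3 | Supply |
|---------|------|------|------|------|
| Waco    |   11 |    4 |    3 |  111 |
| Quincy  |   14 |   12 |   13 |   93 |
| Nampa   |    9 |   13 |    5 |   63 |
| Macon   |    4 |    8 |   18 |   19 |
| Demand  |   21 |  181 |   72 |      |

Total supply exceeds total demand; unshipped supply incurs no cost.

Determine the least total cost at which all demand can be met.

A cheapest plan:
  Waco to D2: 102 × 4 = 408
  Waco to D3: 9 × 3 = 27
  Quincy to D1: 2 × 14 = 28
  Quincy to D2: 79 × 12 = 948
  Nampa to D3: 63 × 5 = 315
  Macon to D1: 19 × 4 = 76
Total = 408 + 27 + 28 + 948 + 315 + 76 = 1802.

1802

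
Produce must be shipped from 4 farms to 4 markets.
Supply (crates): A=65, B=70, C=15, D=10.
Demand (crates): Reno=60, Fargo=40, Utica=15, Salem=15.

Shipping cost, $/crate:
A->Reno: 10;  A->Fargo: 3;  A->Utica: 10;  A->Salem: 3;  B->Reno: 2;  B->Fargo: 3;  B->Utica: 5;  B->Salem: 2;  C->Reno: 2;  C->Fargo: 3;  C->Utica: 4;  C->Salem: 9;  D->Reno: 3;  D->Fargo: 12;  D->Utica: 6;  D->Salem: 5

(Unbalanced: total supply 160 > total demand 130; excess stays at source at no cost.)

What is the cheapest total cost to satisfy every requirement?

Optimal allocation:
  A->Fargo: 40 × $3 = $120
  B->Reno: 55 × $2 = $110
  B->Salem: 15 × $2 = $30
  C->Utica: 15 × $4 = $60
  D->Reno: 5 × $3 = $15
Total = 120 + 110 + 30 + 60 + 15 = $335.
(Supply check: A ships 40; B ships 70; C ships 15; D ships 5.)

335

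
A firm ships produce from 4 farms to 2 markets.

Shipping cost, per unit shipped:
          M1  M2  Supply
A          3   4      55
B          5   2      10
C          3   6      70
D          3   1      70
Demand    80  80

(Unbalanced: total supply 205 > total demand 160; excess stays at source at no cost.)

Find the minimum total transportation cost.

330

Optimal allocation:
  A–M1: 10 × 3 = 30
  B–M2: 10 × 2 = 20
  C–M1: 70 × 3 = 210
  D–M2: 70 × 1 = 70
Total = 30 + 20 + 210 + 70 = 330.
(Supply check: A ships 10; B ships 10; C ships 70; D ships 70.)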